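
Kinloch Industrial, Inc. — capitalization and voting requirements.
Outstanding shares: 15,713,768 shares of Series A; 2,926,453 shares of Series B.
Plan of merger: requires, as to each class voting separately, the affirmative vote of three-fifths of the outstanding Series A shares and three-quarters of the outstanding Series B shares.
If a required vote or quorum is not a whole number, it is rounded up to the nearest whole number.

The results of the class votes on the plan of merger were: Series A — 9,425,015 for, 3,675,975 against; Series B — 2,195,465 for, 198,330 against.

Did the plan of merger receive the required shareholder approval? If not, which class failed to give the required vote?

Series A: 3/5 of 15713768 = 9428260.80, rounded up to 9428261; 9,428,261 required, 9,425,015 in favor — not approved.
Series B: 3/4 of 2926453 = 2194839.75, rounded up to 2194840; 2,194,840 required, 2,195,465 in favor — approved.

Not approved — the Series A shares did not give the required vote.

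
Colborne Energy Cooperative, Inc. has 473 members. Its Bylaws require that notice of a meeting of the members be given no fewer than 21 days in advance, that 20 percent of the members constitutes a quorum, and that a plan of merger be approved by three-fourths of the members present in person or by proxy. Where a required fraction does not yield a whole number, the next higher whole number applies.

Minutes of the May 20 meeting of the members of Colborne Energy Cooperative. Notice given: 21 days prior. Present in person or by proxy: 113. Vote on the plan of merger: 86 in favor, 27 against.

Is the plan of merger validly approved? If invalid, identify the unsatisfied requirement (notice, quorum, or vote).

Valid — all requirements satisfied.

Notice: 21 days given; 21 required. Satisfied.
Quorum: 20% of 473 = 94.60, rounded up to 95; 113 present. Satisfied.
Vote: requires three-fourths of those present (113); 3/4 of 113 = 84.75, rounded up to 85, so 85 needed; 86 in favor. Satisfied.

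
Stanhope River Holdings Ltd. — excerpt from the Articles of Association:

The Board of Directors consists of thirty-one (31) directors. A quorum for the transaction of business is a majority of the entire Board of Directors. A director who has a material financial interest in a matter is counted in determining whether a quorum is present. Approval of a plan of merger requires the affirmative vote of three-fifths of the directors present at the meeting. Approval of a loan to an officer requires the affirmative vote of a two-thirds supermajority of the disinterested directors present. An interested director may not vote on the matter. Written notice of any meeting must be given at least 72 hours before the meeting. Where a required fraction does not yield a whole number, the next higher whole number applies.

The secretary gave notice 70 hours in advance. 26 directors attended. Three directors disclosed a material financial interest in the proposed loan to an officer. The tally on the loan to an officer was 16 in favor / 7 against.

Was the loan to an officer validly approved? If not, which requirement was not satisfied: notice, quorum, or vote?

Notice: 70 hours given; 72 required (70 < 72). Not satisfied.
Quorum: 26 present (interested directors count toward quorum); quorum is 16. Satisfied.
Vote: the loan to an officer requires two-thirds of the disinterested directors present (26 − 3 = 23). 2/3 of 23 = 15.33, rounded up to 16, so 16 affirmative votes are needed; 16 voted in favor. Satisfied.

Invalid — notice requirement not satisfied.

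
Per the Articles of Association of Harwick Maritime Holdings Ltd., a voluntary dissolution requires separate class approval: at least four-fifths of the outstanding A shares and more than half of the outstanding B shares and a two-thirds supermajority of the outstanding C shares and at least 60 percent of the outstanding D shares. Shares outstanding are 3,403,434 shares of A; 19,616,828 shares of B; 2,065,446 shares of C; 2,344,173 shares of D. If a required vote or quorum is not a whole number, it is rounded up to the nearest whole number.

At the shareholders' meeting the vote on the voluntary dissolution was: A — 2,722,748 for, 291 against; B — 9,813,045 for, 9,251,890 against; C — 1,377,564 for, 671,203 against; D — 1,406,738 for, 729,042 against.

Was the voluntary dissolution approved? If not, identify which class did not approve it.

A: 4/5 of 3403434 = 2722747.20, rounded up to 2722748; 2,722,748 required, 2,722,748 in favor — approved.
B: a majority of 19616828 is 9808415; 9,808,415 required, 9,813,045 in favor — approved.
C: 2/3 of 2065446 = 1376964; 1,376,964 required, 1,377,564 in favor — approved.
D: 3/5 of 2344173 = 1406503.80, rounded up to 1406504; 1,406,504 required, 1,406,738 in favor — approved.

Approved — every class gave the required vote.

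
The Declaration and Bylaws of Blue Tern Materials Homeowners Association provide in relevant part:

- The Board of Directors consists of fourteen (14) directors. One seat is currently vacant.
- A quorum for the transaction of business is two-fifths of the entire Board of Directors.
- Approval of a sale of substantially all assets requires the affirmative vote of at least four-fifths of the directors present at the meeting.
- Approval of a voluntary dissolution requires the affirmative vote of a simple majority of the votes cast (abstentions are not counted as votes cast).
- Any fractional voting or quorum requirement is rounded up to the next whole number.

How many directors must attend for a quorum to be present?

6

2/5 of 14 = 5.60, rounded up to 6.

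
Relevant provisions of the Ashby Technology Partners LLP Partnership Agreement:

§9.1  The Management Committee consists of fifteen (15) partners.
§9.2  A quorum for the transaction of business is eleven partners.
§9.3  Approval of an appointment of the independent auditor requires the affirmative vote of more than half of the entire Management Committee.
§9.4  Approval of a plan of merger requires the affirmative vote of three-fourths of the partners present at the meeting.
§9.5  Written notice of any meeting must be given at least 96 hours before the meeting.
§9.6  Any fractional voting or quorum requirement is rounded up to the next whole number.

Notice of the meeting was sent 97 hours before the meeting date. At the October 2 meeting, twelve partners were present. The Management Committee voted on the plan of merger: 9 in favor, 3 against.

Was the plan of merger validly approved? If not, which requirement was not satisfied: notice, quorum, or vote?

Notice: 97 hours given; 96 required (97 ≥ 96). Satisfied.
Quorum: 12 present; quorum is 11. Satisfied.
Vote: the plan of merger requires three-fourths of the partners present (12). 3/4 of 12 = 9, so 9 affirmative votes are needed; 9 voted in favor. Satisfied.

Valid — all requirements satisfied.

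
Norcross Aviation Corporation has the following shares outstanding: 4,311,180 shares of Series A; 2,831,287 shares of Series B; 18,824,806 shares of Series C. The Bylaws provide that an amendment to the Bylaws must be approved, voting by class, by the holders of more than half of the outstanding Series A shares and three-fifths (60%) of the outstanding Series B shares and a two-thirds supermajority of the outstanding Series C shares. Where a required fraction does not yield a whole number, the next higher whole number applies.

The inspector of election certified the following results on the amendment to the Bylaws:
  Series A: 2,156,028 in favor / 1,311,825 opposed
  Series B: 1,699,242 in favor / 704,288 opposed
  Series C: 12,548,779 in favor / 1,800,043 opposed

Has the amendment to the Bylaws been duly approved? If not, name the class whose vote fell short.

Series A: a majority of 4311180 is 2155591; 2,155,591 required, 2,156,028 in favor — approved.
Series B: 3/5 of 2831287 = 1698772.20, rounded up to 1698773; 1,698,773 required, 1,699,242 in favor — approved.
Series C: 2/3 of 18824806 = 12549870.67, rounded up to 12549871; 12,549,871 required, 12,548,779 in favor — not approved.

Not approved — the Series C shares did not give the required vote.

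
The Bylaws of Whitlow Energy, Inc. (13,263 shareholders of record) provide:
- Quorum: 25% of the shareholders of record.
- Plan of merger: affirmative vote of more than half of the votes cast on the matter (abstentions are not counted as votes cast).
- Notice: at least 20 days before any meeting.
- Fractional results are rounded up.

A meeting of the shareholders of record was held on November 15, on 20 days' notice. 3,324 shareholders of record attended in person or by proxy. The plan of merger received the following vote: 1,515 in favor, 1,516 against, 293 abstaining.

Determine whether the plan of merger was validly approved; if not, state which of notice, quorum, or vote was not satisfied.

Notice: 20 days given; 20 required. Satisfied.
Quorum: 25% of 13,263 = 3,315.75, rounded up to 3,316; 3,324 present. Satisfied.
Vote: requires a majority of the votes cast (3,324 − 293 abstaining = 3,031); a majority of 3031 is 1516, so 1,516 needed; 1,515 in favor. Not satisfied.

Invalid — vote requirement not satisfied.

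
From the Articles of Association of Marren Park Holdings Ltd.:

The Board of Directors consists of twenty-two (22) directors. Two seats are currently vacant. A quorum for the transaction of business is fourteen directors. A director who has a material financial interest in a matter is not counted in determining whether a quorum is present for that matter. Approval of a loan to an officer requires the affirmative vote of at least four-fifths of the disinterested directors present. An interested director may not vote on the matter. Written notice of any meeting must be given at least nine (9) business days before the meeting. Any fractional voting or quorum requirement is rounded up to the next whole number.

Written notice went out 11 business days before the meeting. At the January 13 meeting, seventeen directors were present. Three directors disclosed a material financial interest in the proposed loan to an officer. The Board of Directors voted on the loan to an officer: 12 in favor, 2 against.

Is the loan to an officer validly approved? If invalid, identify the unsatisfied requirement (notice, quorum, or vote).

Notice: 11 business days given; 9 required (11 ≥ 9). Satisfied.
Quorum: 17 present, but the 3 interested directors do not count, leaving 14. Quorum is 14. Satisfied.
Vote: the loan to an officer requires four-fifths of the disinterested directors present (17 − 3 = 14). 4/5 of 14 = 11.20, rounded up to 12, so 12 affirmative votes are needed; 12 voted in favor. Satisfied.

Valid — all requirements satisfied.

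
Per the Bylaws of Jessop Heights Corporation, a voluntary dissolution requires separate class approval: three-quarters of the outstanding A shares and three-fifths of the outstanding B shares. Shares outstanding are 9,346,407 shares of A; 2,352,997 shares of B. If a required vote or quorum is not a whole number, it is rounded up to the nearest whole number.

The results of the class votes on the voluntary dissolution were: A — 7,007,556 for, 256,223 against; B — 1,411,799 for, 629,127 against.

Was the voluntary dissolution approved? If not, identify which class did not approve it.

Not approved — the A shares did not give the required vote.

A: 3/4 of 9346407 = 7009805.25, rounded up to 7009806; 7,009,806 required, 7,007,556 in favor — not approved.
B: 3/5 of 2352997 = 1411798.20, rounded up to 1411799; 1,411,799 required, 1,411,799 in favor — approved.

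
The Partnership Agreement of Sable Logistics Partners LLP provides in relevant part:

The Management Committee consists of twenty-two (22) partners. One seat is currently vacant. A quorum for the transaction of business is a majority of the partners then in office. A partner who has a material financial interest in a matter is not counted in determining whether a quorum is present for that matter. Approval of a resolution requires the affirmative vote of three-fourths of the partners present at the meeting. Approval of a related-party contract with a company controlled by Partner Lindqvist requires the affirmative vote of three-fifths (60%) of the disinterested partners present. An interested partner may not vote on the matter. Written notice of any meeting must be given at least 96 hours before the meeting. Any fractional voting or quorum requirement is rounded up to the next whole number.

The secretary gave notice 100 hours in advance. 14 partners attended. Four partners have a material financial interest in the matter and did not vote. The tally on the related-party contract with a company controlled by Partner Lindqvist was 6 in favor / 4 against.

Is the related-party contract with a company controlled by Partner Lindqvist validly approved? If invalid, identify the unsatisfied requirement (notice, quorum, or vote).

Notice: 100 hours given; 96 required (100 ≥ 96). Satisfied.
Quorum: 14 present, but the 4 interested partners do not count, leaving 10. Quorum is 11. Not satisfied.
Vote: the related-party contract with a company controlled by Partner Lindqvist requires three-fifths of the disinterested partners present (14 − 4 = 10). 3/5 of 10 = 6, so 6 affirmative votes are needed; 6 voted in favor. Satisfied. (Moot — without a quorum no business can be validly transacted.)

Invalid — quorum requirement not satisfied.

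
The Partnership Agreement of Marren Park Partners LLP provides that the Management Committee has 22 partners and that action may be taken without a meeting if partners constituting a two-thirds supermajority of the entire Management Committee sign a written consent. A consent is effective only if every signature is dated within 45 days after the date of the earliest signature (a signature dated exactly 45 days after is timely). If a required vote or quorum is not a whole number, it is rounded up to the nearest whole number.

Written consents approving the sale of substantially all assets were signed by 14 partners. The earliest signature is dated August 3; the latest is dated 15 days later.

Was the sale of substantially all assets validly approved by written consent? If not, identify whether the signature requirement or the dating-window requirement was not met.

Signatures required: a two-thirds supermajority of 22 — 2/3 of 22 = 14.67, rounded up to 15, so 15 needed; 14 signed. Insufficient.
Dating window: the latest signature is 15 days after the earliest; the limit is 45 days. Within the window.

Not effective — insufficient signatures.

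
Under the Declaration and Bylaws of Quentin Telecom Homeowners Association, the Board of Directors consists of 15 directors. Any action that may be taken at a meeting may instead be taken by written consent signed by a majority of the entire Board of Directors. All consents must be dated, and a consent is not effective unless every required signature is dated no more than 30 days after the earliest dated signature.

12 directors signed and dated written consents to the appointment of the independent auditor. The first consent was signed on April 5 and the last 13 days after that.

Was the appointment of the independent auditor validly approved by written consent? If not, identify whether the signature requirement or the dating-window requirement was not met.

Signatures required: a majority of 15 — a majority of 15 is 8, so 8 needed; 12 signed. Sufficient.
Dating window: the latest signature is 13 days after the earliest; the limit is 30 days. Within the window.

Effective — both the signature and dating-window requirements are satisfied.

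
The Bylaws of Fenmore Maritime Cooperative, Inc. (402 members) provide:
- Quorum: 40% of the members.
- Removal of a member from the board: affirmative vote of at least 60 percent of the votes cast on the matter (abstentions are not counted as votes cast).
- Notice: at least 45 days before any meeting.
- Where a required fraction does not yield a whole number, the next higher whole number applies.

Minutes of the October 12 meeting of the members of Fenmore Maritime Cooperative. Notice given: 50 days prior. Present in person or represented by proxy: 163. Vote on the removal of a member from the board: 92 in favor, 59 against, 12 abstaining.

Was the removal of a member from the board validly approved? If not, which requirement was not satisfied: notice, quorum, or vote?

Valid — all requirements satisfied.

Notice: 50 days given; 45 required. Satisfied.
Quorum: 40% of 402 = 160.80, rounded up to 161; 163 present. Satisfied.
Vote: requires three-fifths of the votes cast (163 − 12 abstaining = 151); 3/5 of 151 = 90.60, rounded up to 91, so 91 needed; 92 in favor. Satisfied.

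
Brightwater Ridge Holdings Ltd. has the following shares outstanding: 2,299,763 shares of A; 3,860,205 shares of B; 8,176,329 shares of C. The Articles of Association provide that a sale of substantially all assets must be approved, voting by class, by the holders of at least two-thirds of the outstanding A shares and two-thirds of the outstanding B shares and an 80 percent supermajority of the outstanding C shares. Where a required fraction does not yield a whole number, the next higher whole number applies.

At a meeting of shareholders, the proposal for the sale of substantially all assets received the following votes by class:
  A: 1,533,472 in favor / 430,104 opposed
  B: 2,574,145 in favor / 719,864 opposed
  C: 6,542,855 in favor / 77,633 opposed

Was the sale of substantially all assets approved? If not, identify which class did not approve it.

Approved — every class gave the required vote.

A: 2/3 of 2299763 = 1533175.33, rounded up to 1533176; 1,533,176 required, 1,533,472 in favor — approved.
B: 2/3 of 3860205 = 2573470; 2,573,470 required, 2,574,145 in favor — approved.
C: 4/5 of 8176329 = 6541063.20, rounded up to 6541064; 6,541,064 required, 6,542,855 in favor — approved.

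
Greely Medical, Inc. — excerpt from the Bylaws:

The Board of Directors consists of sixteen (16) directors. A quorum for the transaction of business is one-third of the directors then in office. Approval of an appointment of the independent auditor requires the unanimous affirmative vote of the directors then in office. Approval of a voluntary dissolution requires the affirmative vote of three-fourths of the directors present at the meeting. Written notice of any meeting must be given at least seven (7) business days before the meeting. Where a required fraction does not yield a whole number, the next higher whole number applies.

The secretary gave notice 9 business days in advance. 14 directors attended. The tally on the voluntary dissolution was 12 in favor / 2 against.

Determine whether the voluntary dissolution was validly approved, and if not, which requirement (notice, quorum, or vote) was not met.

Valid — all requirements satisfied.

Notice: 9 business days given; 7 required (9 ≥ 7). Satisfied.
Quorum: 14 present; quorum is 6. Satisfied.
Vote: the voluntary dissolution requires three-fourths of the directors present (14). 3/4 of 14 = 10.50, rounded up to 11, so 11 affirmative votes are needed; 12 voted in favor. Satisfied.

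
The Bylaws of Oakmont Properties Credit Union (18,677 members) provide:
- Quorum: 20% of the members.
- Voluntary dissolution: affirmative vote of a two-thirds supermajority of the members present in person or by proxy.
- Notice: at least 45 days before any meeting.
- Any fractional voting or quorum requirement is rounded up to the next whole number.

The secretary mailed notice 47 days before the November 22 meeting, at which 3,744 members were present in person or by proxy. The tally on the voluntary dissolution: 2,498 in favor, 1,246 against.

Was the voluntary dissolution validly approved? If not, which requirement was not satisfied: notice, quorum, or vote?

Notice: 47 days given; 45 required. Satisfied.
Quorum: 20% of 18,677 = 3,735.40, rounded up to 3,736; 3,744 present. Satisfied.
Vote: requires two-thirds of those present (3,744); 2/3 of 3744 = 2496, so 2,496 needed; 2,498 in favor. Satisfied.

Valid — all requirements satisfied.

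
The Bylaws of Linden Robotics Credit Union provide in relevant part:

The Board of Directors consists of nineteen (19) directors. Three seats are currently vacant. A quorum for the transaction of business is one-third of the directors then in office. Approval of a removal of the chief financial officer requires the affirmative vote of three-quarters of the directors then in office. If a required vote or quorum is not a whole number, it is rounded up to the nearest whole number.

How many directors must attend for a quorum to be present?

6

1/3 of 16 = 5.33, rounded up to 6.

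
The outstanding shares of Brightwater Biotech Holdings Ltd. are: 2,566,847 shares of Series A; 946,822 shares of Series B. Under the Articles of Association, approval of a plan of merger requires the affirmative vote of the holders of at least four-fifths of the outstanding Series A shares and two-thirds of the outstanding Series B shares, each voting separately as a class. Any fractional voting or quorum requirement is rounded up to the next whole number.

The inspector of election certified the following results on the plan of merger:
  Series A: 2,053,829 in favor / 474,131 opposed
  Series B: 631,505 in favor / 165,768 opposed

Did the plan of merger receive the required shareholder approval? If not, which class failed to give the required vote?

Approved — every class gave the required vote.

Series A: 4/5 of 2566847 = 2053477.60, rounded up to 2053478; 2,053,478 required, 2,053,829 in favor — approved.
Series B: 2/3 of 946822 = 631214.67, rounded up to 631215; 631,215 required, 631,505 in favor — approved.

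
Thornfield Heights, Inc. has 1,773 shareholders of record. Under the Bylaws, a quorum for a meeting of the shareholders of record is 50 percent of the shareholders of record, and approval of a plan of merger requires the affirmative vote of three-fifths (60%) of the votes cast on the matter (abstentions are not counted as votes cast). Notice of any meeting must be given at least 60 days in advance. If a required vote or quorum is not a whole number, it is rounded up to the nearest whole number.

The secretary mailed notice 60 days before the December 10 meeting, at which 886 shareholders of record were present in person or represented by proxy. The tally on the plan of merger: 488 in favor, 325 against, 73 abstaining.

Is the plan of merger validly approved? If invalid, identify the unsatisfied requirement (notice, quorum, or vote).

Invalid — quorum requirement not satisfied.

Notice: 60 days given; 60 required. Satisfied.
Quorum: 50% of 1,773 = 886.50, rounded up to 887; 886 present. Not satisfied.
Vote: requires three-fifths of the votes cast (886 − 73 abstaining = 813); 3/5 of 813 = 487.80, rounded up to 488, so 488 needed; 488 in favor. Satisfied.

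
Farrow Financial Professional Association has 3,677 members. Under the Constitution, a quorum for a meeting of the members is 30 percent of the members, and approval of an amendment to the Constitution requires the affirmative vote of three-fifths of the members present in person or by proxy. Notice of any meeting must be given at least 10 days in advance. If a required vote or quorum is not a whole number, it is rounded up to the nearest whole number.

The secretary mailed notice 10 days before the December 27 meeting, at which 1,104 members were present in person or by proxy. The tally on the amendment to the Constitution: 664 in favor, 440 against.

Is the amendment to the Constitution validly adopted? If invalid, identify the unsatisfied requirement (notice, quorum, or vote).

Valid — all requirements satisfied.

Notice: 10 days given; 10 required. Satisfied.
Quorum: 30% of 3,677 = 1,103.10, rounded up to 1,104; 1,104 present. Satisfied.
Vote: requires three-fifths of those present (1,104); 3/5 of 1104 = 662.40, rounded up to 663, so 663 needed; 664 in favor. Satisfied.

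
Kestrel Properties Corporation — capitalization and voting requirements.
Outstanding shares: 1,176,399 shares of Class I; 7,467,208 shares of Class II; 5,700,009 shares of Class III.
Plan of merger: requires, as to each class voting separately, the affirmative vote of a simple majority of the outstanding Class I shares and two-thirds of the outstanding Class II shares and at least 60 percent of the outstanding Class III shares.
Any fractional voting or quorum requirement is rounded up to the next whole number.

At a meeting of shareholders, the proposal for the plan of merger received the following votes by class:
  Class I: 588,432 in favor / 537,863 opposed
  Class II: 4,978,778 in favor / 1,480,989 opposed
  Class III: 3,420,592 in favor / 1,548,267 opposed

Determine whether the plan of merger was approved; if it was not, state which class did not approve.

Class I: a majority of 1176399 is 588200; 588,200 required, 588,432 in favor — approved.
Class II: 2/3 of 7467208 = 4978138.67, rounded up to 4978139; 4,978,139 required, 4,978,778 in favor — approved.
Class III: 3/5 of 5700009 = 3420005.40, rounded up to 3420006; 3,420,006 required, 3,420,592 in favor — approved.

Approved — every class gave the required vote.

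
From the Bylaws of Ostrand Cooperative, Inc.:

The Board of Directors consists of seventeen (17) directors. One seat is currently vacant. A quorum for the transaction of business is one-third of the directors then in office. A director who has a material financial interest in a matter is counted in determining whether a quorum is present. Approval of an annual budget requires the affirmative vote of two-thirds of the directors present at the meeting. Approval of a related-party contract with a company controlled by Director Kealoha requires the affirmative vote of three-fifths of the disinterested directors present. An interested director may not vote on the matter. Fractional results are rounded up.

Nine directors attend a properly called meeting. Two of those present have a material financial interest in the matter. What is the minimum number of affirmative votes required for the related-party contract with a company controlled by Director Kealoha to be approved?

The related-party contract with a company controlled by Director Kealoha requires three-fifths of the disinterested directors present (9 − 2 = 7).
3/5 of 7 = 4.20, rounded up to 5.

5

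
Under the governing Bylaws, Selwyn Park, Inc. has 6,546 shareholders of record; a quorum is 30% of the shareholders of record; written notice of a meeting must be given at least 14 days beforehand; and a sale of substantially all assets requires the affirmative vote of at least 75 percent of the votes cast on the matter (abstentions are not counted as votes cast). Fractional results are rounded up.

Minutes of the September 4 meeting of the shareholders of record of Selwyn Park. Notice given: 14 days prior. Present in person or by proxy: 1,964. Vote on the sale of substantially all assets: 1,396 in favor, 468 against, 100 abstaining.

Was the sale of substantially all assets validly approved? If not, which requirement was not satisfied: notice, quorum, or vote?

Notice: 14 days given; 14 required. Satisfied.
Quorum: 30% of 6,546 = 1,963.80, rounded up to 1,964; 1,964 present. Satisfied.
Vote: requires three-fourths of the votes cast (1,964 − 100 abstaining = 1,864); 3/4 of 1864 = 1398, so 1,398 needed; 1,396 in favor. Not satisfied.

Invalid — vote requirement not satisfied.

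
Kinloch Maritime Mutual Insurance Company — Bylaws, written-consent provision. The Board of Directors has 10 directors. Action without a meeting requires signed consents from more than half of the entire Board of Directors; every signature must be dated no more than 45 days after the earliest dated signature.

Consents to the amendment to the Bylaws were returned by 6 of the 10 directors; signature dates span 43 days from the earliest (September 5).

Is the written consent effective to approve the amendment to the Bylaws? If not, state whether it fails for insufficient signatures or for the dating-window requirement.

Effective — both the signature and dating-window requirements are satisfied.

Signatures required: more than half of 10 — a majority of 10 is 6, so 6 needed; 6 signed. Sufficient.
Dating window: the latest signature is 43 days after the earliest; the limit is 45 days. Within the window.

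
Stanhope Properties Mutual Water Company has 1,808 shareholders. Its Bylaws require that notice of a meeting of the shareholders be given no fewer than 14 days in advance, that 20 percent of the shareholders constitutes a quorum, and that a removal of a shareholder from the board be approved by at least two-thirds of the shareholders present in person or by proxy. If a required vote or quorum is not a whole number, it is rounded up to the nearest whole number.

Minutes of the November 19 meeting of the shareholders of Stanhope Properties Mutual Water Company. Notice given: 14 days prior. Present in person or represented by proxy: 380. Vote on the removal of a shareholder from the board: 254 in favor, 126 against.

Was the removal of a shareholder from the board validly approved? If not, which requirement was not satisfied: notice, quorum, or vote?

Notice: 14 days given; 14 required. Satisfied.
Quorum: 20% of 1,808 = 361.60, rounded up to 362; 380 present. Satisfied.
Vote: requires two-thirds of those present (380); 2/3 of 380 = 253.33, rounded up to 254, so 254 needed; 254 in favor. Satisfied.

Valid — all requirements satisfied.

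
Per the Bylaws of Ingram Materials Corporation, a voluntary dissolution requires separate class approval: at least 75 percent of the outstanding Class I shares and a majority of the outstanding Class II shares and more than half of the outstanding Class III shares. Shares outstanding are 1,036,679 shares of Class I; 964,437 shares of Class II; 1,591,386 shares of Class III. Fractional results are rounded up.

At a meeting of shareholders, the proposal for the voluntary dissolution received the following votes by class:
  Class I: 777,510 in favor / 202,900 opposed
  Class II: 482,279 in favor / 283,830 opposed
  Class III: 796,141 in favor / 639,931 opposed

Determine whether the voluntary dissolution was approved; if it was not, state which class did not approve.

Class I: 3/4 of 1036679 = 777509.25, rounded up to 777510; 777,510 required, 777,510 in favor — approved.
Class II: a majority of 964437 is 482219; 482,219 required, 482,279 in favor — approved.
Class III: a majority of 1591386 is 795694; 795,694 required, 796,141 in favor — approved.

Approved — every class gave the required vote.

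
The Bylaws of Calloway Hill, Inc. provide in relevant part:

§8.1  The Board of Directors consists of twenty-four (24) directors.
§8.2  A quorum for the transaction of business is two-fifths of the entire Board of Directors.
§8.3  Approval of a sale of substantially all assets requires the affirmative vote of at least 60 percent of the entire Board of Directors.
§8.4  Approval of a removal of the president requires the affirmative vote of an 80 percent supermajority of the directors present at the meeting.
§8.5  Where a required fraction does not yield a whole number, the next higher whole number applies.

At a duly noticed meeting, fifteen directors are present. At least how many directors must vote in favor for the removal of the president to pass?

The removal of the president requires four-fifths of the directors present (15).
4/5 of 15 = 12.

12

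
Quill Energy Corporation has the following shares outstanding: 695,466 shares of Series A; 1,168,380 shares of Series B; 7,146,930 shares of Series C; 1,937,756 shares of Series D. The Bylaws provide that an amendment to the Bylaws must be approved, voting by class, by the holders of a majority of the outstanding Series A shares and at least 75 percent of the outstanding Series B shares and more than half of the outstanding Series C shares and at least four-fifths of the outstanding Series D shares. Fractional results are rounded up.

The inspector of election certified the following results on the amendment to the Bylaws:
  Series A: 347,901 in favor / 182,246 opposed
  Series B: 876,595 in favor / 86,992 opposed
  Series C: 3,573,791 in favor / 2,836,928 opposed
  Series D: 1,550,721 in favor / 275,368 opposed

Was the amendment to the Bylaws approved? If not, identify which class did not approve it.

Series A: a majority of 695466 is 347734; 347,734 required, 347,901 in favor — approved.
Series B: 3/4 of 1168380 = 876285; 876,285 required, 876,595 in favor — approved.
Series C: a majority of 7146930 is 3573466; 3,573,466 required, 3,573,791 in favor — approved.
Series D: 4/5 of 1937756 = 1550204.80, rounded up to 1550205; 1,550,205 required, 1,550,721 in favor — approved.

Approved — every class gave the required vote.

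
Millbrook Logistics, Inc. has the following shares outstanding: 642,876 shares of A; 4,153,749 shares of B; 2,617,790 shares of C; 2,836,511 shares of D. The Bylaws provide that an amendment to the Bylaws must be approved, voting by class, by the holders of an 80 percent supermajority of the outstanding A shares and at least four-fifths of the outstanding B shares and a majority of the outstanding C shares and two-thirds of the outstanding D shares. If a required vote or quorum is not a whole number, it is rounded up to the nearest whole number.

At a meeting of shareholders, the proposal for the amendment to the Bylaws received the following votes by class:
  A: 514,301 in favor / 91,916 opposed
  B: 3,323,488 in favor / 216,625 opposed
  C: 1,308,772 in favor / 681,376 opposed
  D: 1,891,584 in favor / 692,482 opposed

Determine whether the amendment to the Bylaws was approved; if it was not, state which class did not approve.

Not approved — the C shares did not give the required vote.

A: 4/5 of 642876 = 514300.80, rounded up to 514301; 514,301 required, 514,301 in favor — approved.
B: 4/5 of 4153749 = 3322999.20, rounded up to 3323000; 3,323,000 required, 3,323,488 in favor — approved.
C: a majority of 2617790 is 1308896; 1,308,896 required, 1,308,772 in favor — not approved.
D: 2/3 of 2836511 = 1891007.33, rounded up to 1891008; 1,891,008 required, 1,891,584 in favor — approved.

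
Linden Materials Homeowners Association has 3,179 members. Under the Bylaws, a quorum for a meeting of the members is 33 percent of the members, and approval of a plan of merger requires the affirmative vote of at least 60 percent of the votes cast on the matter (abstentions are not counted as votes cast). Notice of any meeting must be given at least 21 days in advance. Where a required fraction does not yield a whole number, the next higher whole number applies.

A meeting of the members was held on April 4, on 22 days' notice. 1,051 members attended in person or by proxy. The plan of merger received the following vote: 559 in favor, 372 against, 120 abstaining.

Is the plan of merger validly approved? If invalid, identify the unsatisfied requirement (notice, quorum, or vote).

Valid — all requirements satisfied.

Notice: 22 days given; 21 required. Satisfied.
Quorum: 33% of 3,179 = 1,049.07, rounded up to 1,050; 1,051 present. Satisfied.
Vote: requires three-fifths of the votes cast (1,051 − 120 abstaining = 931); 3/5 of 931 = 558.60, rounded up to 559, so 559 needed; 559 in favor. Satisfied.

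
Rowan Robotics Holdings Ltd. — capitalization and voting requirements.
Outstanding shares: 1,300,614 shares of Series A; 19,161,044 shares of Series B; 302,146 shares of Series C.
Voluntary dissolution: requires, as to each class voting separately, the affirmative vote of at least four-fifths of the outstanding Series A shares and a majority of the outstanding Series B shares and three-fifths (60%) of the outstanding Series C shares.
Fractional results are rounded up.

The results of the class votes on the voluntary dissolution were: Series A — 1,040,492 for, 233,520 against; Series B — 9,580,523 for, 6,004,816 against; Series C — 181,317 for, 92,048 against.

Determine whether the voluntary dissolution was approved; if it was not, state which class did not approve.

Approved — every class gave the required vote.

Series A: 4/5 of 1300614 = 1040491.20, rounded up to 1040492; 1,040,492 required, 1,040,492 in favor — approved.
Series B: a majority of 19161044 is 9580523; 9,580,523 required, 9,580,523 in favor — approved.
Series C: 3/5 of 302146 = 181287.60, rounded up to 181288; 181,288 required, 181,317 in favor — approved.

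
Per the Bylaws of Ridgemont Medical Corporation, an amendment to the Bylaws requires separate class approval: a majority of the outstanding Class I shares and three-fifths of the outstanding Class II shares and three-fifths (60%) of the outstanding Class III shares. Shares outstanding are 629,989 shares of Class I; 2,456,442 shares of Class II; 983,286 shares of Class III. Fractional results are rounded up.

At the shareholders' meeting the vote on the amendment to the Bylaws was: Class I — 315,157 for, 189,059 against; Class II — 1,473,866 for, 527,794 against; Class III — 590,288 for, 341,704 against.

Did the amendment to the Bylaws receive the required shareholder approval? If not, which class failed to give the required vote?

Approved — every class gave the required vote.

Class I: a majority of 629989 is 314995; 314,995 required, 315,157 in favor — approved.
Class II: 3/5 of 2456442 = 1473865.20, rounded up to 1473866; 1,473,866 required, 1,473,866 in favor — approved.
Class III: 3/5 of 983286 = 589971.60, rounded up to 589972; 589,972 required, 590,288 in favor — approved.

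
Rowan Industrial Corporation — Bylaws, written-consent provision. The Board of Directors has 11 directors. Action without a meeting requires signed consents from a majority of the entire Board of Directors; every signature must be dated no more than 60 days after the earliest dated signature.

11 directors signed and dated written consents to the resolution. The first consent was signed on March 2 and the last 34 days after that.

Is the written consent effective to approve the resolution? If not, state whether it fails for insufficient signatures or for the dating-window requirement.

Effective — both the signature and dating-window requirements are satisfied.

Signatures required: a majority of 11 — a majority of 11 is 6, so 6 needed; 11 signed. Sufficient.
Dating window: the latest signature is 34 days after the earliest; the limit is 60 days. Within the window.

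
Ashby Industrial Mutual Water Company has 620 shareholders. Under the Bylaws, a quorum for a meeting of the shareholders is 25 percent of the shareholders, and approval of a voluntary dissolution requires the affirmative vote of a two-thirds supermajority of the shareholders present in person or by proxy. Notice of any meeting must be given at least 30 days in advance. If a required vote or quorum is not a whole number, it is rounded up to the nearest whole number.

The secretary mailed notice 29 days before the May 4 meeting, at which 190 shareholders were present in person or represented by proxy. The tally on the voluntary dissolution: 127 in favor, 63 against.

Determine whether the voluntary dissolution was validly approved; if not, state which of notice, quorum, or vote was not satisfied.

Invalid — notice requirement not satisfied.

Notice: 29 days given; 30 required. Not satisfied.
Quorum: 25% of 620 = 155; 190 present. Satisfied.
Vote: requires two-thirds of those present (190); 2/3 of 190 = 126.67, rounded up to 127, so 127 needed; 127 in favor. Satisfied.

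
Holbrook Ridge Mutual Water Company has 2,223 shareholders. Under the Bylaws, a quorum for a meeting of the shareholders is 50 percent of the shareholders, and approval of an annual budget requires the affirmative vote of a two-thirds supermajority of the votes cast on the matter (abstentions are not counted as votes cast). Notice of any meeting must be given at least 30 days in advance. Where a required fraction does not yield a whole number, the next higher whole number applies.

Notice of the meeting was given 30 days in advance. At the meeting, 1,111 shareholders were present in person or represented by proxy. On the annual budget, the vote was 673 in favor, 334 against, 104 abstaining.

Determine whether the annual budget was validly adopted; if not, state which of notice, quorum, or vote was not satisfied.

Notice: 30 days given; 30 required. Satisfied.
Quorum: 50% of 2,223 = 1,111.50, rounded up to 1,112; 1,111 present. Not satisfied.
Vote: requires two-thirds of the votes cast (1,111 − 104 abstaining = 1,007); 2/3 of 1007 = 671.33, rounded up to 672, so 672 needed; 673 in favor. Satisfied.

Invalid — quorum requirement not satisfied.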